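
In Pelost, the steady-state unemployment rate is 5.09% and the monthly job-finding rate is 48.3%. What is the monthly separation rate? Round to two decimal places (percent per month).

From u* = s/(s+f): s = u·f/(1−u).
s = 0.0509 × 48.3 / (1 − 0.0509) = 2.4585 / 0.9491 ≈ 2.59% per month.

Separation rate ≈ 2.59% per month.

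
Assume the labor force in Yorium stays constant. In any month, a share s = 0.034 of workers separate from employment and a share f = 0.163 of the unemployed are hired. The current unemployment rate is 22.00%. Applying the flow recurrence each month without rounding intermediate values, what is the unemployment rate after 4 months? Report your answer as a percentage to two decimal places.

Unemployment rate after four months ≈ 19.23%.

With a fixed labor force, u_{t+1} = u_t + s·(1−u_t) − f·u_t = u_t·(1−s−f) + s.
Here 1−s−f = 0.803 and s = 0.034.
u_1 = 0.220000 × 0.803 + 0.034 = 0.210660.
u_2 = 0.210660 × 0.803 + 0.034 = 0.203160.
u_3 = 0.203160 × 0.803 + 0.034 = 0.197137.
u_4 = 0.197137 × 0.803 + 0.034 = 0.192301.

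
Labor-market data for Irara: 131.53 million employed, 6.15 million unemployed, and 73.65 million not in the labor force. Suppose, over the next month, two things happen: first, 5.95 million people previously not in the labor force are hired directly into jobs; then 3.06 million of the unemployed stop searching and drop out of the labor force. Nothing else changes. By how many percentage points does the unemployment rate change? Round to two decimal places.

The unemployment rate changes by −2.27 percentage points.

Initially, labor force = 131.53 + 6.15 = 137.68 million, so u = 6.15/137.68 = 4.47%.
After the first change, employed and labor force both rise by 5.95; unemployed unchanged → E = 137.48, U = 6.15, labor force = 143.63 million.
After the second change, unemployed and labor force both fall by 3.06 → E = 137.48, U = 3.09, labor force = 140.57 million.
New unemployment rate = 3.09 / 140.57 = 2.20%.
Change = 2.20% − 4.47% = −2.27 percentage points.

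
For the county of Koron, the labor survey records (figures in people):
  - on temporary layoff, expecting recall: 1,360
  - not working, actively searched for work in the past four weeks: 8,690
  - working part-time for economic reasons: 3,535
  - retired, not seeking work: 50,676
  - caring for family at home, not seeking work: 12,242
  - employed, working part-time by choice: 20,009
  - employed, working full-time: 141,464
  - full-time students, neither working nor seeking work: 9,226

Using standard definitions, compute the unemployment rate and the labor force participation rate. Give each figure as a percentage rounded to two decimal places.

Unemployment rate ≈ 5.74%; labor force participation rate ≈ 70.82%.

Employed = 3,535 + 20,009 + 141,464 = 165,008 (anyone who worked, including part-time for economic reasons, counts as employed).
Unemployed = 1,360 + 8,690 = 10,050 (jobless and actively searching, or on temporary layoff).
Labor force = 165,008 + 10,050 = 175,058.
Not in labor force = 50,676 + 12,242 + 9,226 = 72,144 (those not working and not actively searching are outside the labor force).
Civilian working-age population = 175,058 + 72,144 = 247,202.
Unemployment rate = 10,050 / 175,058 = 5.74%.
Labor force participation rate = 175,058 / 247,202 = 70.82%.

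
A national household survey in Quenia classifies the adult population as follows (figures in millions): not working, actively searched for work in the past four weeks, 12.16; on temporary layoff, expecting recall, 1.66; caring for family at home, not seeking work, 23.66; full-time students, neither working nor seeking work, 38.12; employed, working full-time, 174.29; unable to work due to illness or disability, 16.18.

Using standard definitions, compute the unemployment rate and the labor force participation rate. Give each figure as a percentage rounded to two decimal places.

Unemployment rate ≈ 7.35%; labor force participation rate ≈ 70.70%.

Employed = 174.29 million.
Unemployed = 12.16 + 1.66 = 13.82 million (jobless and actively searching, or on temporary layoff).
Labor force = 174.29 + 13.82 = 188.11 million.
Not in labor force = 23.66 + 38.12 + 16.18 = 77.96 million (those not working and not actively searching are outside the labor force).
Civilian working-age population = 188.11 + 77.96 = 266.07 million.
Unemployment rate = 13.82 / 188.11 = 7.35%.
Labor force participation rate = 188.11 / 266.07 = 70.70%.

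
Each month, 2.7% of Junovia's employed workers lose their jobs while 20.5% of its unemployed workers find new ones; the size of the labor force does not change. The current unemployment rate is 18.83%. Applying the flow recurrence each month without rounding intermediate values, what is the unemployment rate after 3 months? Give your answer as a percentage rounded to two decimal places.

Unemployment rate after three months ≈ 14.90%.

With a fixed labor force, u_{t+1} = u_t + s·(1−u_t) − f·u_t = u_t·(1−s−f) + s.
Here 1−s−f = 0.768 and s = 0.027.
u_1 = 0.188300 × 0.768 + 0.027 = 0.171614.
u_2 = 0.171614 × 0.768 + 0.027 = 0.158800.
u_3 = 0.158800 × 0.768 + 0.027 = 0.148958.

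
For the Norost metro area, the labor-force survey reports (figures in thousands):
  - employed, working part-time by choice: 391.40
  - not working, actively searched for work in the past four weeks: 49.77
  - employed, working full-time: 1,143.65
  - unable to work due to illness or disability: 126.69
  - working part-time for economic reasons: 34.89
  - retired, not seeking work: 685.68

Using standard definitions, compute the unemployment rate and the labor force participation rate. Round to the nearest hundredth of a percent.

Employed = 391.40 + 1,143.65 + 34.89 = 1,569.94 thousand (anyone who worked, including part-time for economic reasons, counts as employed).
Unemployed = 49.77 thousand.
Labor force = 1,569.94 + 49.77 = 1,619.71 thousand.
Not in labor force = 126.69 + 685.68 = 812.37 thousand (those not working and not actively searching are outside the labor force).
Civilian working-age population = 1,619.71 + 812.37 = 2,432.08 thousand.
Unemployment rate = 49.77 / 1,619.71 = 3.07%.
Labor force participation rate = 1,619.71 / 2,432.08 = 66.60%.

Unemployment rate ≈ 3.07%; labor force participation rate ≈ 66.60%.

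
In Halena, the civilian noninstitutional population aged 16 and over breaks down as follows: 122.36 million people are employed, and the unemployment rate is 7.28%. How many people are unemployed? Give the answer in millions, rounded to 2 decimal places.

Let U be the number unemployed. The labor force is E + U, and U/(E+U) = 0.0728.
So U = 0.0728 × 122.36 / (1 − 0.0728) = 8.9078 / 0.9272 ≈ 9.61 million.

About 9.61 million are unemployed.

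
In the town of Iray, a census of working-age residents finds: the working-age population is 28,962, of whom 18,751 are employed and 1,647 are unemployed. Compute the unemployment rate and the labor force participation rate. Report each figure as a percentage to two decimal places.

Labor force = employed + unemployed = 18,751 + 1,647 = 20,398.
Unemployment rate = 1,647 / 20,398 = 8.07%.
Labor force participation rate = 20,398 / 28,962 = 70.43%.

Unemployment rate ≈ 8.07%; labor force participation rate ≈ 70.43%.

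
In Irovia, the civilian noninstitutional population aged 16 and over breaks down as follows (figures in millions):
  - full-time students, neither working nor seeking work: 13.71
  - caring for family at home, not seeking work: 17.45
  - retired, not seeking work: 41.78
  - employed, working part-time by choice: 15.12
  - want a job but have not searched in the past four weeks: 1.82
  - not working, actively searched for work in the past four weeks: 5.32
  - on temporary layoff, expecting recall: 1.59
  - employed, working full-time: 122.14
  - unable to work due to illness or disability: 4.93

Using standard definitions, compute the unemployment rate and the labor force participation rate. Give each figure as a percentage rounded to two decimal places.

Employed = 15.12 + 122.14 = 137.26 million.
Unemployed = 5.32 + 1.59 = 6.91 million (jobless and actively searching, or on temporary layoff).
Labor force = 137.26 + 6.91 = 144.17 million.
Not in labor force = 13.71 + 17.45 + 41.78 + 1.82 + 4.93 = 79.69 million (those not working and not actively searching are outside the labor force — including those who want a job but have given up searching).
Civilian working-age population = 144.17 + 79.69 = 223.86 million.
Unemployment rate = 6.91 / 144.17 = 4.79%.
Labor force participation rate = 144.17 / 223.86 = 64.40%.

Unemployment rate ≈ 4.79%; labor force participation rate ≈ 64.40%.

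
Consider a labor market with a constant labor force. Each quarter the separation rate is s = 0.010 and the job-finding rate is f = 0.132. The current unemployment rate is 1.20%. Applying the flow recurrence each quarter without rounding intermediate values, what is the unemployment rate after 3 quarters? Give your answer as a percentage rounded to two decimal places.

Unemployment rate after three quarters ≈ 3.35%.

With a fixed labor force, u_{t+1} = u_t + s·(1−u_t) − f·u_t = u_t·(1−s−f) + s.
Here 1−s−f = 0.858 and s = 0.010.
u_1 = 0.012000 × 0.858 + 0.010 = 0.020296.
u_2 = 0.020296 × 0.858 + 0.010 = 0.027414.
u_3 = 0.027414 × 0.858 + 0.010 = 0.033521.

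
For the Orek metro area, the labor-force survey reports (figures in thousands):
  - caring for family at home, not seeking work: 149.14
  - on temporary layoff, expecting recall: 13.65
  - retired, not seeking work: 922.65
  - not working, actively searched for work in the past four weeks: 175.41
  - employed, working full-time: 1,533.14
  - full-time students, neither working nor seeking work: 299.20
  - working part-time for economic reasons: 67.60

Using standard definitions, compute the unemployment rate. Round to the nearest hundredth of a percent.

Unemployment rate ≈ 10.56%.

Employed = 1,533.14 + 67.60 = 1,600.74 thousand (anyone who worked, including part-time for economic reasons, counts as employed).
Unemployed = 13.65 + 175.41 = 189.06 thousand (jobless and actively searching, or on temporary layoff).
Labor force = 1,600.74 + 189.06 = 1,789.80 thousand.
Unemployment rate = 189.06 / 1,789.80 = 10.56%.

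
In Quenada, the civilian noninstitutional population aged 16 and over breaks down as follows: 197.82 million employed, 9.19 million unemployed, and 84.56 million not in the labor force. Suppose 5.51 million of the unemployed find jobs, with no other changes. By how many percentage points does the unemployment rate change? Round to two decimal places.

Initially, labor force = 197.82 + 9.19 = 207.01 million, so u = 9.19/207.01 = 4.44%.
After the change, unemployed falls and employed rises by 5.51; labor force unchanged → E = 203.33, U = 3.68, labor force = 207.01 million.
New unemployment rate = 3.68 / 207.01 = 1.78%.
Change = 1.78% − 4.44% = −2.66 percentage points.

The unemployment rate changes by −2.66 percentage points.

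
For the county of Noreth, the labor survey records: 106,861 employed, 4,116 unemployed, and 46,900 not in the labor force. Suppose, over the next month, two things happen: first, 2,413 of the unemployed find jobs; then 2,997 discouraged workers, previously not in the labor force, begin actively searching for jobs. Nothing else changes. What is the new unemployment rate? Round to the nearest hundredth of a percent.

Initially, labor force = 106,861 + 4,116 = 110,977, so u = 4,116/110,977 = 3.71%.
After the first change, unemployed falls and employed rises by 2,413; labor force unchanged → E = 109,274, U = 1,703, labor force = 110,977.
After the second change, unemployed and labor force both rise by 2,997 → E = 109,274, U = 4,700, labor force = 113,974.
New unemployment rate = 4,700 / 113,974 = 4.12%.

New unemployment rate ≈ 4.12%.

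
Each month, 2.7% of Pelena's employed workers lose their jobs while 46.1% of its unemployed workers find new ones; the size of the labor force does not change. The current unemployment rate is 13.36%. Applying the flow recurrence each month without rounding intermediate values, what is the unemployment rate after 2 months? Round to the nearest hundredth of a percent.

Unemployment rate after two months ≈ 7.58%.

With a fixed labor force, u_{t+1} = u_t + s·(1−u_t) − f·u_t = u_t·(1−s−f) + s.
Here 1−s−f = 0.512 and s = 0.027.
u_1 = 0.133600 × 0.512 + 0.027 = 0.095403.
u_2 = 0.095403 × 0.512 + 0.027 = 0.075846.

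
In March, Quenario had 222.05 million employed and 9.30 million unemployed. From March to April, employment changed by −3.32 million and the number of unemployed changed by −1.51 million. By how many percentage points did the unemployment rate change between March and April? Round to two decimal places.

March: labor force = 222.05 + 9.30 = 231.35; u = 9.30/231.35 = 4.02%.
April: labor force = 218.73 + 7.79 = 226.52; u = 7.79/226.52 = 3.44%.
Change = 3.44% − 4.02% = −0.58 pp.

The unemployment rate changed by −0.58 percentage points.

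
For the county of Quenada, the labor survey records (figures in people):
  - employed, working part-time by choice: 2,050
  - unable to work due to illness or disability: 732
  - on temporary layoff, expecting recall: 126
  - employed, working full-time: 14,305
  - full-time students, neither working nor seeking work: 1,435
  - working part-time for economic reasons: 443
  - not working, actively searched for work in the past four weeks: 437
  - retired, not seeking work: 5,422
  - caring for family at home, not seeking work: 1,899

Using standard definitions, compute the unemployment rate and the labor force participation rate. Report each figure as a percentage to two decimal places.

Employed = 2,050 + 14,305 + 443 = 16,798 (anyone who worked, including part-time for economic reasons, counts as employed).
Unemployed = 126 + 437 = 563 (jobless and actively searching, or on temporary layoff).
Labor force = 16,798 + 563 = 17,361.
Not in labor force = 732 + 1,435 + 5,422 + 1,899 = 9,488 (those not working and not actively searching are outside the labor force).
Civilian working-age population = 17,361 + 9,488 = 26,849.
Unemployment rate = 563 / 17,361 = 3.24%.
Labor force participation rate = 17,361 / 26,849 = 64.66%.

Unemployment rate ≈ 3.24%; labor force participation rate ≈ 64.66%.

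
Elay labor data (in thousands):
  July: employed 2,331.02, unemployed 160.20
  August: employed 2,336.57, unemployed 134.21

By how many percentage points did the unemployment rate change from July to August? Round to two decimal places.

The unemployment rate changed by −1.00 percentage points.

July: labor force = 2,331.02 + 160.20 = 2,491.22; u = 160.20/2,491.22 = 6.43%.
August: labor force = 2,336.57 + 134.21 = 2,470.78; u = 134.21/2,470.78 = 5.43%.
Change = 5.43% − 6.43% = −1.00 pp.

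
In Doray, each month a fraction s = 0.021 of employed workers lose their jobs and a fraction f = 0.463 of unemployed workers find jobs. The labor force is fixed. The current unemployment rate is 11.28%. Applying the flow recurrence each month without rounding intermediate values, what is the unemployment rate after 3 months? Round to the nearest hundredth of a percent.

With a fixed labor force, u_{t+1} = u_t + s·(1−u_t) − f·u_t = u_t·(1−s−f) + s.
Here 1−s−f = 0.516 and s = 0.021.
u_1 = 0.112800 × 0.516 + 0.021 = 0.079205.
u_2 = 0.079205 × 0.516 + 0.021 = 0.061870.
u_3 = 0.061870 × 0.516 + 0.021 = 0.052925.

Unemployment rate after three months ≈ 5.29%.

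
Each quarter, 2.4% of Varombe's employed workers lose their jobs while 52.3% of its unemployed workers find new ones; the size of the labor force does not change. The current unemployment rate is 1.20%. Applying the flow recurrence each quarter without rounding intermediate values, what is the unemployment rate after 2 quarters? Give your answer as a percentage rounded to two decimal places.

Unemployment rate after two quarters ≈ 3.73%.

With a fixed labor force, u_{t+1} = u_t + s·(1−u_t) − f·u_t = u_t·(1−s−f) + s.
Here 1−s−f = 0.453 and s = 0.024.
u_1 = 0.012000 × 0.453 + 0.024 = 0.029436.
u_2 = 0.029436 × 0.453 + 0.024 = 0.037335.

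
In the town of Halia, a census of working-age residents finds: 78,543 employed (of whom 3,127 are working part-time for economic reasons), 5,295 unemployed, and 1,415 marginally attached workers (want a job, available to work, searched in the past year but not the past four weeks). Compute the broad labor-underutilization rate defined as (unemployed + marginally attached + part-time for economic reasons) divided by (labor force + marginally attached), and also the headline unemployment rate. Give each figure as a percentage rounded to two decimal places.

Broad underutilization rate ≈ 11.54%; headline unemployment rate ≈ 6.32%.

Labor force = 78,543 + 5,295 = 83,838.
Numerator = 5,295 + 1,415 + 3,127 = 9,837.
Denominator = 83,838 + 1,415 = 85,253.
Broad rate = 9,837 / 85,253 = 11.54%.
Headline unemployment rate = 5,295 / 83,838 = 6.32%.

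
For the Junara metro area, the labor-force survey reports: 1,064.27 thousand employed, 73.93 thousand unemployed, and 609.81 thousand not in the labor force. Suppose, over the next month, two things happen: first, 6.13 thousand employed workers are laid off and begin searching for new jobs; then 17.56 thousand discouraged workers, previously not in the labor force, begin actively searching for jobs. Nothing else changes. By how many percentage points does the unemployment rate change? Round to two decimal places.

Initially, labor force = 1,064.27 + 73.93 = 1,138.20 thousand, so u = 73.93/1,138.20 = 6.50%.
After the first change, employed falls and unemployed rises by 6.13; labor force unchanged → E = 1,058.14, U = 80.06, labor force = 1,138.20 thousand.
After the second change, unemployed and labor force both rise by 17.56 → E = 1,058.14, U = 97.62, labor force = 1,155.76 thousand.
New unemployment rate = 97.62 / 1,155.76 = 8.45%.
Change = 8.45% − 6.50% = +1.95 percentage points.

The unemployment rate changes by +1.95 percentage points.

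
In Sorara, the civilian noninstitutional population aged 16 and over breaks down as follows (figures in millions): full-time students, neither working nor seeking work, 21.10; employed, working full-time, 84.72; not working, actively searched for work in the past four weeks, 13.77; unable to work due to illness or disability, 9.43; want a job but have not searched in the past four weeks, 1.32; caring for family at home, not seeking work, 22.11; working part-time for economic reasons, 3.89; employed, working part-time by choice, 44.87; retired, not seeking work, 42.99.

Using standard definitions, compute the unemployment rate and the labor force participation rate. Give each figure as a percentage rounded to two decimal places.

Unemployment rate ≈ 9.35%; labor force participation rate ≈ 60.30%.

Employed = 84.72 + 3.89 + 44.87 = 133.48 million (anyone who worked, including part-time for economic reasons, counts as employed).
Unemployed = 13.77 million.
Labor force = 133.48 + 13.77 = 147.25 million.
Not in labor force = 21.10 + 9.43 + 1.32 + 22.11 + 42.99 = 96.95 million (those not working and not actively searching are outside the labor force — including those who want a job but have given up searching).
Civilian working-age population = 147.25 + 96.95 = 244.20 million.
Unemployment rate = 13.77 / 147.25 = 9.35%.
Labor force participation rate = 147.25 / 244.20 = 60.30%.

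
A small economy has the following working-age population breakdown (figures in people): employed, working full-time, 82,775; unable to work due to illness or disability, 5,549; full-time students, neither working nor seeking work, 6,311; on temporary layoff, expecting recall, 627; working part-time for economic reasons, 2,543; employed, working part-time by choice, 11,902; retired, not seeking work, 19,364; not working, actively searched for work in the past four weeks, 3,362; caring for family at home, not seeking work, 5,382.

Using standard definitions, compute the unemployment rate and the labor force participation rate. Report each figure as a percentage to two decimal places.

Employed = 82,775 + 2,543 + 11,902 = 97,220 (anyone who worked, including part-time for economic reasons, counts as employed).
Unemployed = 627 + 3,362 = 3,989 (jobless and actively searching, or on temporary layoff).
Labor force = 97,220 + 3,989 = 101,209.
Not in labor force = 5,549 + 6,311 + 19,364 + 5,382 = 36,606 (those not working and not actively searching are outside the labor force).
Civilian working-age population = 101,209 + 36,606 = 137,815.
Unemployment rate = 3,989 / 101,209 = 3.94%.
Labor force participation rate = 101,209 / 137,815 = 73.44%.

Unemployment rate ≈ 3.94%; labor force participation rate ≈ 73.44%.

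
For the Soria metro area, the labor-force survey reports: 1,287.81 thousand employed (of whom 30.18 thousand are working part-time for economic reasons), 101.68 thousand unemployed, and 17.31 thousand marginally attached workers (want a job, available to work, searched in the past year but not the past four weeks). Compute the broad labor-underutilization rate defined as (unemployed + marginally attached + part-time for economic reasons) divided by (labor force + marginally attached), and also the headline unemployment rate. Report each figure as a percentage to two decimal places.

Broad underutilization rate ≈ 10.60%; headline unemployment rate ≈ 7.32%.

Labor force = 1,287.81 + 101.68 = 1,389.49 thousand.
Numerator = 101.68 + 17.31 + 30.18 = 149.17 thousand.
Denominator = 1,389.49 + 17.31 = 1,406.80 thousand.
Broad rate = 149.17 / 1,406.80 = 10.60%.
Headline unemployment rate = 101.68 / 1,389.49 = 7.32%.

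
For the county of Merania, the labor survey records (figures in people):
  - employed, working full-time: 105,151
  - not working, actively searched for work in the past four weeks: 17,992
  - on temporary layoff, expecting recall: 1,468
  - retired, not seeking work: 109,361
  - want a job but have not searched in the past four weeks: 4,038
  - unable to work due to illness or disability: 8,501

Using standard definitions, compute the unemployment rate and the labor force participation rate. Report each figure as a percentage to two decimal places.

Employed = 105,151.
Unemployed = 17,992 + 1,468 = 19,460 (jobless and actively searching, or on temporary layoff).
Labor force = 105,151 + 19,460 = 124,611.
Not in labor force = 109,361 + 4,038 + 8,501 = 121,900 (those not working and not actively searching are outside the labor force — including those who want a job but have given up searching).
Civilian working-age population = 124,611 + 121,900 = 246,511.
Unemployment rate = 19,460 / 124,611 = 15.62%.
Labor force participation rate = 124,611 / 246,511 = 50.55%.

Unemployment rate ≈ 15.62%; labor force participation rate ≈ 50.55%.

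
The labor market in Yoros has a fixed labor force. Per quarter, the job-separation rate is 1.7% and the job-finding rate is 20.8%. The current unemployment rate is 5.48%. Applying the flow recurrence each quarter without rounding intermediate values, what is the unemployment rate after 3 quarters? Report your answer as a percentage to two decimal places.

Unemployment rate after three quarters ≈ 6.59%.

With a fixed labor force, u_{t+1} = u_t + s·(1−u_t) − f·u_t = u_t·(1−s−f) + s.
Here 1−s−f = 0.775 and s = 0.017.
u_1 = 0.054800 × 0.775 + 0.017 = 0.059470.
u_2 = 0.059470 × 0.775 + 0.017 = 0.063089.
u_3 = 0.063089 × 0.775 + 0.017 = 0.065894.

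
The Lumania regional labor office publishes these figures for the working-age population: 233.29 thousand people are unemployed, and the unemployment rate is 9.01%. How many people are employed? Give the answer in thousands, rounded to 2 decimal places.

Labor force = U / u = 233.29 / 0.0901 ≈ 2,589.23 thousand.
Employed = labor force − unemployed = 2,589.23 − 233.29 = 2,355.94 thousand.

About 2,355.94 thousand are employed.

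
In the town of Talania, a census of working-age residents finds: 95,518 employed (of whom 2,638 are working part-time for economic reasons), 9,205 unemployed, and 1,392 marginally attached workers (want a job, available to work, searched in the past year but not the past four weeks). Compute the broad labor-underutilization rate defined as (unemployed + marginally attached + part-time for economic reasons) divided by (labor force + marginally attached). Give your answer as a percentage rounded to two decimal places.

Broad underutilization rate ≈ 12.47%.

Labor force = 95,518 + 9,205 = 104,723.
Numerator = 9,205 + 1,392 + 2,638 = 13,235.
Denominator = 104,723 + 1,392 = 106,115.
Broad rate = 13,235 / 106,115 = 12.47%.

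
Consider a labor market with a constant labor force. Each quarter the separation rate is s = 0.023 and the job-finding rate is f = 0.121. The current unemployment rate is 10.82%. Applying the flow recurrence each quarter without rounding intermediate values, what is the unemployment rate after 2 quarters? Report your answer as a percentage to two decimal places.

Unemployment rate after two quarters ≈ 12.20%.

With a fixed labor force, u_{t+1} = u_t + s·(1−u_t) − f·u_t = u_t·(1−s−f) + s.
Here 1−s−f = 0.856 and s = 0.023.
u_1 = 0.108200 × 0.856 + 0.023 = 0.115619.
u_2 = 0.115619 × 0.856 + 0.023 = 0.121970.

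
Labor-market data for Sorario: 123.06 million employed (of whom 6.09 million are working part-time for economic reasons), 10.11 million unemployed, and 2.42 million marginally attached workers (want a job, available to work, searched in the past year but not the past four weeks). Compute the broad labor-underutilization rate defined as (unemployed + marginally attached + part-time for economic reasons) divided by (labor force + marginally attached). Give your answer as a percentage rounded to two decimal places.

Labor force = 123.06 + 10.11 = 133.17 million.
Numerator = 10.11 + 2.42 + 6.09 = 18.62 million.
Denominator = 133.17 + 2.42 = 135.59 million.
Broad rate = 18.62 / 135.59 = 13.73%.

Broad underutilization rate ≈ 13.73%.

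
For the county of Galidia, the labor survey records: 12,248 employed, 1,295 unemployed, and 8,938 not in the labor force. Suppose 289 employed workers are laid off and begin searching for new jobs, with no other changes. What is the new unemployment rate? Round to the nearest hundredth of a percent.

Initially, labor force = 12,248 + 1,295 = 13,543, so u = 1,295/13,543 = 9.56%.
After the change, employed falls and unemployed rises by 289; labor force unchanged → E = 11,959, U = 1,584, labor force = 13,543.
New unemployment rate = 1,584 / 13,543 = 11.70%.

New unemployment rate ≈ 11.70%.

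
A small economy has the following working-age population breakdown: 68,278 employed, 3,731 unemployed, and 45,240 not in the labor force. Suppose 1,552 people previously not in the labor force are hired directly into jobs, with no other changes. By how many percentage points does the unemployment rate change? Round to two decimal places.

Initially, labor force = 68,278 + 3,731 = 72,009, so u = 3,731/72,009 = 5.18%.
After the change, employed and labor force both rise by 1,552; unemployed unchanged → E = 69,830, U = 3,731, labor force = 73,561.
New unemployment rate = 3,731 / 73,561 = 5.07%.
Change = 5.07% − 5.18% = −0.11 percentage points.

The unemployment rate changes by −0.11 percentage points.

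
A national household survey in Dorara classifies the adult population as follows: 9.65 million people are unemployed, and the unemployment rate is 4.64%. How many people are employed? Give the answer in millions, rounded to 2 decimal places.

About 198.32 million are employed.

Labor force = U / u = 9.65 / 0.0464 ≈ 207.97 million.
Employed = labor force − unemployed = 207.97 − 9.65 = 198.32 million.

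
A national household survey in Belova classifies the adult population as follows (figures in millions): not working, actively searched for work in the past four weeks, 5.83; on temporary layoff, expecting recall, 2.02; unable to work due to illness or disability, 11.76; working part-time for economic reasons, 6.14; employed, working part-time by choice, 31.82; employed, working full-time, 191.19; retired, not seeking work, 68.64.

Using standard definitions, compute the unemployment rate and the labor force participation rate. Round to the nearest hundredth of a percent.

Unemployment rate ≈ 3.31%; labor force participation rate ≈ 74.67%.

Employed = 6.14 + 31.82 + 191.19 = 229.15 million (anyone who worked, including part-time for economic reasons, counts as employed).
Unemployed = 5.83 + 2.02 = 7.85 million (jobless and actively searching, or on temporary layoff).
Labor force = 229.15 + 7.85 = 237.00 million.
Not in labor force = 11.76 + 68.64 = 80.40 million (those not working and not actively searching are outside the labor force).
Civilian working-age population = 237.00 + 80.40 = 317.40 million.
Unemployment rate = 7.85 / 237.00 = 3.31%.
Labor force participation rate = 237.00 / 317.40 = 74.67%.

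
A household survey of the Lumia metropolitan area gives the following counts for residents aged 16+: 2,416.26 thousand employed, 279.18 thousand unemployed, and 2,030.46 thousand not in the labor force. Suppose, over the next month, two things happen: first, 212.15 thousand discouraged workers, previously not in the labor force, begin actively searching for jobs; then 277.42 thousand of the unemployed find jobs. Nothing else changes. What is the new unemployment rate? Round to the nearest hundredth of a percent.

Initially, labor force = 2,416.26 + 279.18 = 2,695.44 thousand, so u = 279.18/2,695.44 = 10.36%.
After the first change, unemployed and labor force both rise by 212.15 → E = 2,416.26, U = 491.33, labor force = 2,907.59 thousand.
After the second change, unemployed falls and employed rises by 277.42; labor force unchanged → E = 2,693.68, U = 213.91, labor force = 2,907.59 thousand.
New unemployment rate = 213.91 / 2,907.59 = 7.36%.

New unemployment rate ≈ 7.36%.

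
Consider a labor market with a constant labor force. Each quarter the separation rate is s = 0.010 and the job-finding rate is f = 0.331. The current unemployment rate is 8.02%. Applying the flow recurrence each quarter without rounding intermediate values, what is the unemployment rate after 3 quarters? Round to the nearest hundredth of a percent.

Unemployment rate after three quarters ≈ 4.39%.

With a fixed labor force, u_{t+1} = u_t + s·(1−u_t) − f·u_t = u_t·(1−s−f) + s.
Here 1−s−f = 0.659 and s = 0.010.
u_1 = 0.080200 × 0.659 + 0.010 = 0.062852.
u_2 = 0.062852 × 0.659 + 0.010 = 0.051419.
u_3 = 0.051419 × 0.659 + 0.010 = 0.043885.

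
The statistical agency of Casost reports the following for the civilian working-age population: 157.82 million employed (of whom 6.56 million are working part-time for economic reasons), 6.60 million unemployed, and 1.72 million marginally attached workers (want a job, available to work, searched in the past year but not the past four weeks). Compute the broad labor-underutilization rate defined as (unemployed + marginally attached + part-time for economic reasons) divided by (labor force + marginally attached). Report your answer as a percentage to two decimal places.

Labor force = 157.82 + 6.60 = 164.42 million.
Numerator = 6.60 + 1.72 + 6.56 = 14.88 million.
Denominator = 164.42 + 1.72 = 166.14 million.
Broad rate = 14.88 / 166.14 = 8.96%.

Broad underutilization rate ≈ 8.96%.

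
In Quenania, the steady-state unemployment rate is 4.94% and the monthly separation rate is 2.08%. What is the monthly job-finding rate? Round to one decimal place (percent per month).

Job-finding rate ≈ 40.0% per month.

From u* = s/(s+f): f = s·(1−u)/u.
f = 2.08 × (1 − 0.0494) / 0.0494 = 1.9772 / 0.0494 ≈ 40.0% per month.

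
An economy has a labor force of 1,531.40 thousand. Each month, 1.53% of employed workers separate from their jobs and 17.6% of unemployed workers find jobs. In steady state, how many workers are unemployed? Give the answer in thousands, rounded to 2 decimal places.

About 122.48 thousand are unemployed in steady state.

Steady-state unemployment rate u* = s/(s+f) = 1.53/(1.53+17.6) = 0.079979.
Unemployed = u* × labor force = 0.079979 × 1,531.40 ≈ 122.48 thousand.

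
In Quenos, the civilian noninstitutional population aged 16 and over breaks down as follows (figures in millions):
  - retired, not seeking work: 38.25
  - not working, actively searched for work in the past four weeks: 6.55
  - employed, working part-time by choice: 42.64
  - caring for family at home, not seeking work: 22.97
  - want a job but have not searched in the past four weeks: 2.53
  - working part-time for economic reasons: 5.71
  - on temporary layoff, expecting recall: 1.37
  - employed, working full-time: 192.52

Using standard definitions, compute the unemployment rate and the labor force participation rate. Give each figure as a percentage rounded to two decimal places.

Employed = 42.64 + 5.71 + 192.52 = 240.87 million (anyone who worked, including part-time for economic reasons, counts as employed).
Unemployed = 6.55 + 1.37 = 7.92 million (jobless and actively searching, or on temporary layoff).
Labor force = 240.87 + 7.92 = 248.79 million.
Not in labor force = 38.25 + 22.97 + 2.53 = 63.75 million (those not working and not actively searching are outside the labor force — including those who want a job but have given up searching).
Civilian working-age population = 248.79 + 63.75 = 312.54 million.
Unemployment rate = 7.92 / 248.79 = 3.18%.
Labor force participation rate = 248.79 / 312.54 = 79.60%.

Unemployment rate ≈ 3.18%; labor force participation rate ≈ 79.60%.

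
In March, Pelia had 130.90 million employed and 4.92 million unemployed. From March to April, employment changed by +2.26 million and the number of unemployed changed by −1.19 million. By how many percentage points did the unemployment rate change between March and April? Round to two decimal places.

The unemployment rate changed by −0.90 percentage points.

March: labor force = 130.90 + 4.92 = 135.82; u = 4.92/135.82 = 3.62%.
April: labor force = 133.16 + 3.73 = 136.89; u = 3.73/136.89 = 2.72%.
Change = 2.72% − 3.62% = −0.90 pp.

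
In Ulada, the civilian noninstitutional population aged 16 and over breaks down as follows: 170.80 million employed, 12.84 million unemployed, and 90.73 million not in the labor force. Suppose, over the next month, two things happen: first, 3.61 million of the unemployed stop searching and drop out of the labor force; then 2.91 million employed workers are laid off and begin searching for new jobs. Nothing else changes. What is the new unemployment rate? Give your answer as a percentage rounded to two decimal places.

New unemployment rate ≈ 6.74%.

Initially, labor force = 170.80 + 12.84 = 183.64 million, so u = 12.84/183.64 = 6.99%.
After the first change, unemployed and labor force both fall by 3.61 → E = 170.80, U = 9.23, labor force = 180.03 million.
After the second change, employed falls and unemployed rises by 2.91; labor force unchanged → E = 167.89, U = 12.14, labor force = 180.03 million.
New unemployment rate = 12.14 / 180.03 = 6.74%.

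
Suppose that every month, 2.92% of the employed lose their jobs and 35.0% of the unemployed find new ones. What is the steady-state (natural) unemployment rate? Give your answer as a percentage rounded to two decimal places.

At steady state the flows balance: s·E = f·U, so U/(E+U) = s/(s+f).
u* = 2.92 / (2.92 + 35.0) = 2.92 / 37.92 = 7.70%.

Steady-state unemployment rate ≈ 7.70%.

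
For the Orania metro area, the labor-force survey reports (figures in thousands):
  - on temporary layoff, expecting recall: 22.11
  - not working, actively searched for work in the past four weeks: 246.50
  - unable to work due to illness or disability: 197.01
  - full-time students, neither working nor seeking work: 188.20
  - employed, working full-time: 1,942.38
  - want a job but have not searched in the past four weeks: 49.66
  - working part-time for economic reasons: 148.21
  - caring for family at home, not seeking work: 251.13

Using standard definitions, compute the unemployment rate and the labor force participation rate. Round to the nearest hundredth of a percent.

Employed = 1,942.38 + 148.21 = 2,090.59 thousand (anyone who worked, including part-time for economic reasons, counts as employed).
Unemployed = 22.11 + 246.50 = 268.61 thousand (jobless and actively searching, or on temporary layoff).
Labor force = 2,090.59 + 268.61 = 2,359.20 thousand.
Not in labor force = 197.01 + 188.20 + 49.66 + 251.13 = 686.00 thousand (those not working and not actively searching are outside the labor force — including those who want a job but have given up searching).
Civilian working-age population = 2,359.20 + 686.00 = 3,045.20 thousand.
Unemployment rate = 268.61 / 2,359.20 = 11.39%.
Labor force participation rate = 2,359.20 / 3,045.20 = 77.47%.

Unemployment rate ≈ 11.39%; labor force participation rate ≈ 77.47%.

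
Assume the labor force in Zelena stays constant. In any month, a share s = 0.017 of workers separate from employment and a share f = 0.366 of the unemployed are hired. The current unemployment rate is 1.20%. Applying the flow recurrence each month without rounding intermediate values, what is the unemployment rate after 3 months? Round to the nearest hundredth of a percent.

Unemployment rate after three months ≈ 3.68%.

With a fixed labor force, u_{t+1} = u_t + s·(1−u_t) − f·u_t = u_t·(1−s−f) + s.
Here 1−s−f = 0.617 and s = 0.017.
u_1 = 0.012000 × 0.617 + 0.017 = 0.024404.
u_2 = 0.024404 × 0.617 + 0.017 = 0.032057.
u_3 = 0.032057 × 0.617 + 0.017 = 0.036779.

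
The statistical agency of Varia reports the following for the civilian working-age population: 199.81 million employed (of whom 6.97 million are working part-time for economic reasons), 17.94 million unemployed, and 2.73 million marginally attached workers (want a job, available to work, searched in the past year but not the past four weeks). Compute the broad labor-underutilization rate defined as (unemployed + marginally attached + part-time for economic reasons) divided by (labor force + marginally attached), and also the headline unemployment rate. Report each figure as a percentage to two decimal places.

Labor force = 199.81 + 17.94 = 217.75 million.
Numerator = 17.94 + 2.73 + 6.97 = 27.64 million.
Denominator = 217.75 + 2.73 = 220.48 million.
Broad rate = 27.64 / 220.48 = 12.54%.
Headline unemployment rate = 17.94 / 217.75 = 8.24%.

Broad underutilization rate ≈ 12.54%; headline unemployment rate ≈ 8.24%.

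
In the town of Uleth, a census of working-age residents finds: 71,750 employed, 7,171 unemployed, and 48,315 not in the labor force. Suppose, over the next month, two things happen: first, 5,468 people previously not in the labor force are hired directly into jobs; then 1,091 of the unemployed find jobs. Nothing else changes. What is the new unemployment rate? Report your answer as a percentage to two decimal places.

Initially, labor force = 71,750 + 7,171 = 78,921, so u = 7,171/78,921 = 9.09%.
After the first change, employed and labor force both rise by 5,468; unemployed unchanged → E = 77,218, U = 7,171, labor force = 84,389.
After the second change, unemployed falls and employed rises by 1,091; labor force unchanged → E = 78,309, U = 6,080, labor force = 84,389.
New unemployment rate = 6,080 / 84,389 = 7.20%.

New unemployment rate ≈ 7.20%.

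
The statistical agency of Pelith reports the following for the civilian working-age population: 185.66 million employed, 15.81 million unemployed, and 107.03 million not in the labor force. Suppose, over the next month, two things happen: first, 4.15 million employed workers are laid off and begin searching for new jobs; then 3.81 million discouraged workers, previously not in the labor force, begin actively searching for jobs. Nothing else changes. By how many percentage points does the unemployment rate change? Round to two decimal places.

Initially, labor force = 185.66 + 15.81 = 201.47 million, so u = 15.81/201.47 = 7.85%.
After the first change, employed falls and unemployed rises by 4.15; labor force unchanged → E = 181.51, U = 19.96, labor force = 201.47 million.
After the second change, unemployed and labor force both rise by 3.81 → E = 181.51, U = 23.77, labor force = 205.28 million.
New unemployment rate = 23.77 / 205.28 = 11.58%.
Change = 11.58% − 7.85% = +3.73 percentage points.

The unemployment rate changes by +3.73 percentage points.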